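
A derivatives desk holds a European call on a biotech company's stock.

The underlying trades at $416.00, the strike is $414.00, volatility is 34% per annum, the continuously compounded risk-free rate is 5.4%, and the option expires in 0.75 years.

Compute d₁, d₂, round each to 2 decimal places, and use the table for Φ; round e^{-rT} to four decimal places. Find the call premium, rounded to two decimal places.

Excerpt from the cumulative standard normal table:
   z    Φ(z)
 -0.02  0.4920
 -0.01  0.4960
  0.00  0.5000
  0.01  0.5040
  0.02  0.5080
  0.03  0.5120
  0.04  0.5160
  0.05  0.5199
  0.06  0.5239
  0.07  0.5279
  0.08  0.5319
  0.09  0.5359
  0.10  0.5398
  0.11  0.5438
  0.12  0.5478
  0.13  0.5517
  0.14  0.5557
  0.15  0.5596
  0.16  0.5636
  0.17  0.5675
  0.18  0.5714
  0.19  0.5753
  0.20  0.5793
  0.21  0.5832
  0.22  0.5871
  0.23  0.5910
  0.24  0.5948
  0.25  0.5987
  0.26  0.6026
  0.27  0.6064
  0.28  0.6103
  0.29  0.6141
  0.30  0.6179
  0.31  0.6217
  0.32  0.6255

$56.67

T = 0.75;  σ√T = 0.2944
d₁ = [ln(416/414) + (0.054 + ½·0.34²)·0.75] / (σ√T) = (0.0048 + 0.0839) / 0.2944 = 0.3011 ≈ 0.30
d₂ = 0.3011 − 0.2944 = 0.0067 ≈ 0.01
exp(−rT) = exp(−0.054·0.75) = 0.9603
N(d₁) = N(0.30) = 0.6179;  N(d₂) = N(0.01) = 0.5040
C = 416·0.6179 − 414·0.9603·0.5040 = 257.0464 − 200.3724 = 56.6740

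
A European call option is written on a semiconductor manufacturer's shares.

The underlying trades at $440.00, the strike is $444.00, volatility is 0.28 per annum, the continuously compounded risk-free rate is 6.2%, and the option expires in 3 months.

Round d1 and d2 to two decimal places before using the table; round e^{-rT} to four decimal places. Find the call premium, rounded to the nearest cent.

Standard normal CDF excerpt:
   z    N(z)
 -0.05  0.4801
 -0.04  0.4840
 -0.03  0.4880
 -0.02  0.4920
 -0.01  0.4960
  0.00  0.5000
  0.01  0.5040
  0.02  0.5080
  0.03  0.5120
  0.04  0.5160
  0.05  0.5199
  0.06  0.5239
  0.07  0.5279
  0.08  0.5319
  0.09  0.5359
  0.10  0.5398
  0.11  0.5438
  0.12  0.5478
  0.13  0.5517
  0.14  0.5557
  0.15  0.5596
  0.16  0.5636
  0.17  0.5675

$25.95

σ√T = 0.28·√0.25 = 0.1400
ln(S/K) + (r + σ²/2)T = ln(440/444) + (0.062 + 0.28²/2)·0.25 = -0.0090 + 0.0253 = 0.0163
d₁ = 0.0163 / 0.1400 = 0.1161 which rounds to 0.12
d₂ = d₁ − σ√T = 0.1161 − 0.1400 = -0.0239 which rounds to -0.02
exp(−rT) = exp(−0.062·0.25) = 0.9846
N(d₁) = N(0.12) = 0.5478;  N(d₂) = N(-0.02) = 0.4920
C = 440·0.5478 − 444·0.9846·0.4920 = 241.0320 − 215.0839 = 25.9481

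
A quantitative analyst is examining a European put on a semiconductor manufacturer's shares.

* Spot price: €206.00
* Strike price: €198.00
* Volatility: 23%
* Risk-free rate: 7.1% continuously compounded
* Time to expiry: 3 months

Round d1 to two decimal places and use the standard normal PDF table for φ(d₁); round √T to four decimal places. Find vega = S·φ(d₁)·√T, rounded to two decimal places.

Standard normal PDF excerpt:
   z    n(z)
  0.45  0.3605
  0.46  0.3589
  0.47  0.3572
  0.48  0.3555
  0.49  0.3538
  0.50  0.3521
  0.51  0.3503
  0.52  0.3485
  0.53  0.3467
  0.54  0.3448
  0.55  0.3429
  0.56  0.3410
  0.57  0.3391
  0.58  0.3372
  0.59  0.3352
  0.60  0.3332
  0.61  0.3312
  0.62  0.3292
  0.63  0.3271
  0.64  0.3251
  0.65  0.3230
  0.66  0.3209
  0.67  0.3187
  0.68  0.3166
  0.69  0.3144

σ√T = 0.23·√0.25 = 0.1150
d₁ = [ln(206/198) + (0.071 + ½·0.23²)·0.25] / (σ√T) = (0.0396 + 0.0244) / 0.1150 = 0.5563 ⇒ 0.56
√T = √0.25 = 0.5000
φ(d₁) = φ(0.56) = 0.3410
vega = S·φ(d₁)·√T = 206·0.3410·0.5000 = 35.1230
(Call and put vega coincide under Black-Scholes.)

35.12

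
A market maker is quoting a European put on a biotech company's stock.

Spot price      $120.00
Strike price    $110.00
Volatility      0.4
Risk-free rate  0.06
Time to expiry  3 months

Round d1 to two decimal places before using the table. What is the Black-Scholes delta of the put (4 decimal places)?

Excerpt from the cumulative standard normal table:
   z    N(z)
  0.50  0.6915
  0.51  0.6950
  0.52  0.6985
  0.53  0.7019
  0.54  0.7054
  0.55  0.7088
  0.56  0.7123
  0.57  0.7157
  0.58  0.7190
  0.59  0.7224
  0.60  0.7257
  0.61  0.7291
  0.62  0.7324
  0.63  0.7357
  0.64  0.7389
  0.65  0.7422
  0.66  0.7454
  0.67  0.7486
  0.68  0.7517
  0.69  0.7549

σ√T = 0.4·√0.25 = 0.2000
d₁ = [ln(120/110) + (0.06 + ½·0.4²)·0.25] / (σ√T) = (0.0870 + 0.0350) / 0.2000 = 0.6101 ≈ 0.61
N(d₁) = N(0.61) = 0.7291
Δ_put = N(d₁) − 1 = 0.7291 − 1 = -0.2709

-0.2709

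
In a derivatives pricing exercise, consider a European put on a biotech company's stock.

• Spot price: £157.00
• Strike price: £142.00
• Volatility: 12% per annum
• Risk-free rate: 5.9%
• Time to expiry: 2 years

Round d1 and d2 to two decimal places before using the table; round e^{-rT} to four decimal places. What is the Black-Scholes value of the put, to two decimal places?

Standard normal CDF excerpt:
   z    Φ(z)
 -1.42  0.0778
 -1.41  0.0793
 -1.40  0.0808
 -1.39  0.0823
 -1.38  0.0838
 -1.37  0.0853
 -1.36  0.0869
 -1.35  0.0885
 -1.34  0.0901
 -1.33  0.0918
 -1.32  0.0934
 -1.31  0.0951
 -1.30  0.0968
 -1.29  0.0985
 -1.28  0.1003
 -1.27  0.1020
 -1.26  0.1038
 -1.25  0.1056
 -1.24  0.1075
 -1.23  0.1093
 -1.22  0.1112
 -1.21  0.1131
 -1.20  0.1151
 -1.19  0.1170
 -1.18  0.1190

σ√T = 0.12 × 1.4142 = 0.1697
d₁ = [ln(157/142) + (0.059 + 0.12²/2)·2] / 0.1697 = [0.1004 + 0.1324] / 0.1697 = 1.3719 ⇒ 1.37
d₂ = d₁ − σ√T = 1.3719 − 0.1697 = 1.2022 ⇒ 1.20
exp(−rT) = exp(−0.059·2) = 0.8887
P = 142·0.8887·N(-1.20) − 157·N(-1.37) = 142·0.8887·0.1151 − 157·0.0853 = 14.5251 − 13.3921 = 1.1330

£1.13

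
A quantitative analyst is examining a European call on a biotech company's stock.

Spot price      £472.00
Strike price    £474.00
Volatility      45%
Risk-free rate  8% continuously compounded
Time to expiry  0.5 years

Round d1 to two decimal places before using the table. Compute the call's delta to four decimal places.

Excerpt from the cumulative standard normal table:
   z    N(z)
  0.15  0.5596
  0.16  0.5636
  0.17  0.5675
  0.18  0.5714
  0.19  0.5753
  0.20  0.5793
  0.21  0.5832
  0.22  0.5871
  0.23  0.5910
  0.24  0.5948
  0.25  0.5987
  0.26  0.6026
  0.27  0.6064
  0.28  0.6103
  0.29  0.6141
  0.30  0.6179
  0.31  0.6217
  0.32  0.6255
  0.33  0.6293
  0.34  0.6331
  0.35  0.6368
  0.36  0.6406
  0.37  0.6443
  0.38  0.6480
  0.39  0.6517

σ√T = 0.45·√0.5 = 0.3182
d₁ = [ln(472/474) + (0.08 + ½·0.45²)·0.5] / (σ√T) = (-0.0042 + 0.0906) / 0.3182 = 0.2715 ≈ 0.27
N(d₁) = N(0.27) = 0.6064
Δ_call = N(d₁) = 0.6064

0.6064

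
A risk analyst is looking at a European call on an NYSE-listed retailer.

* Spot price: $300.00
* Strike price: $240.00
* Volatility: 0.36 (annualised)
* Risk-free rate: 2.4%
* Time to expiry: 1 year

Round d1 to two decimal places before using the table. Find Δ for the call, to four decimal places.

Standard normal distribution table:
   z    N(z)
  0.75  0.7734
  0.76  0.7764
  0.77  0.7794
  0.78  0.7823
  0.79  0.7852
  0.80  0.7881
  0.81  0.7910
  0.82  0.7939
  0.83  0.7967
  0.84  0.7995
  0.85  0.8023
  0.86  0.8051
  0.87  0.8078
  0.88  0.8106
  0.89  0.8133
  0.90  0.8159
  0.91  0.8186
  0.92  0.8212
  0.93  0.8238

0.8078

σ√T = 0.36·√1 = 0.3600
ln(S/K) + (r + σ²/2)T = ln(300/240) + (0.024 + 0.36²/2)·1 = 0.2231 + 0.0888 = 0.3119
d₁ = 0.3119 / 0.3600 = 0.8665 ⇒ 0.87
N(d₁) = N(0.87) = 0.8078
Δ_call = N(d₁) = 0.8078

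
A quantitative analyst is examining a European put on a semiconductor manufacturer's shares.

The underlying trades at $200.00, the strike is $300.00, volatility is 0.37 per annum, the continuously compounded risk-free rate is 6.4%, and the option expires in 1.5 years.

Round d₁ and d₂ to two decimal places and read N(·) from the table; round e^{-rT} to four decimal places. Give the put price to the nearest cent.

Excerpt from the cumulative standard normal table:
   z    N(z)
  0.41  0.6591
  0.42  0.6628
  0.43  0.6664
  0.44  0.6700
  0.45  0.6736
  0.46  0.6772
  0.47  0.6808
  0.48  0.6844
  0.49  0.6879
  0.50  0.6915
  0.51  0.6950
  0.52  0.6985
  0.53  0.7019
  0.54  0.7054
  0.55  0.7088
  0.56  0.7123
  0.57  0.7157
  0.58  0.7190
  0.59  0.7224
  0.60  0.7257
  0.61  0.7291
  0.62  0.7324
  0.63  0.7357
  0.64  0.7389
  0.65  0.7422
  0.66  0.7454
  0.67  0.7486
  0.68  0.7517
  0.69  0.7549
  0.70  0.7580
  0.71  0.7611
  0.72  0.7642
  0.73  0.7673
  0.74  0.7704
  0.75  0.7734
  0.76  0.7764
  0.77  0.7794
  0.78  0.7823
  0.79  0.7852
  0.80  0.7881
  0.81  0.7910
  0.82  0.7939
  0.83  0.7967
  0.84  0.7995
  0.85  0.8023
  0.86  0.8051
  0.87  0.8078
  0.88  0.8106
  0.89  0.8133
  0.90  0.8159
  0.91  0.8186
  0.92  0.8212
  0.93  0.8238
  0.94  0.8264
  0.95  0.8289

$87.67

σ√T = 0.37·√1.5 = 0.4532
d₁ = [ln(200/300) + (0.064 + 0.37²/2)·1.5] / 0.4532 = [-0.4055 + 0.1987] / 0.4532 = -0.4563 → -0.46
d₂ = d₁ − σ√T = -0.4563 − 0.4532 = -0.9095 → -0.91
e^(−rT) = e^(−0.064·1.5) = 0.9085
N(−d₂) = N(0.91) = 0.8186;  N(−d₁) = N(0.46) = 0.6772
P = 300·0.9085·0.8186 − 200·0.6772 = 223.1094 − 135.4400 = 87.6694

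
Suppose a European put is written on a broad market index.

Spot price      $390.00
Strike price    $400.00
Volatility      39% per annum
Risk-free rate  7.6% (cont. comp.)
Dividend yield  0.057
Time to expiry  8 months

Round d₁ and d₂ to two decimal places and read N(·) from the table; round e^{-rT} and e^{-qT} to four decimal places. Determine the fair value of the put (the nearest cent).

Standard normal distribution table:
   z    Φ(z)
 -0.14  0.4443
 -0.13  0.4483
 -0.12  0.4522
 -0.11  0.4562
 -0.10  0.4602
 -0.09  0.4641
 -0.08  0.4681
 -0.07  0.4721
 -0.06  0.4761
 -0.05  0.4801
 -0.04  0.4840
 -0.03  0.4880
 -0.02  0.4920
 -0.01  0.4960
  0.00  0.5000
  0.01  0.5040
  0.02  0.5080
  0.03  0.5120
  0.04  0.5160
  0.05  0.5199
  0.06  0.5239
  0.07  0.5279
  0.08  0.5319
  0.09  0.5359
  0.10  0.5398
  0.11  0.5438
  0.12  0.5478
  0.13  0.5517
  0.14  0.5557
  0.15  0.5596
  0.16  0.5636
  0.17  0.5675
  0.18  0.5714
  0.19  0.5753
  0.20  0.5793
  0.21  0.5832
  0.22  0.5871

σ√T = 0.39 × 0.8165 = 0.3184
d₁ = [ln(390/400) + (0.076 − 0.057 + 0.39²/2)·0.6667] / 0.3184 = [-0.0253 + 0.0634] / 0.3184 = 0.1195 which rounds to 0.12
d₂ = d₁ − σ√T = 0.1195 − 0.3184 = -0.1989 which rounds to -0.20
e^(−qT) = e^(−0.057·0.6667) = 0.9627;  e^(−rT) = e^(−0.076·0.6667) = 0.9506
N(−d₂) = N(0.20) = 0.5793;  N(−d₁) = N(-0.12) = 0.4522
P = 400·0.9506·0.5793 − 390·0.9627·0.4522 = 220.2730 − 169.7798 = 50.4932

$50.49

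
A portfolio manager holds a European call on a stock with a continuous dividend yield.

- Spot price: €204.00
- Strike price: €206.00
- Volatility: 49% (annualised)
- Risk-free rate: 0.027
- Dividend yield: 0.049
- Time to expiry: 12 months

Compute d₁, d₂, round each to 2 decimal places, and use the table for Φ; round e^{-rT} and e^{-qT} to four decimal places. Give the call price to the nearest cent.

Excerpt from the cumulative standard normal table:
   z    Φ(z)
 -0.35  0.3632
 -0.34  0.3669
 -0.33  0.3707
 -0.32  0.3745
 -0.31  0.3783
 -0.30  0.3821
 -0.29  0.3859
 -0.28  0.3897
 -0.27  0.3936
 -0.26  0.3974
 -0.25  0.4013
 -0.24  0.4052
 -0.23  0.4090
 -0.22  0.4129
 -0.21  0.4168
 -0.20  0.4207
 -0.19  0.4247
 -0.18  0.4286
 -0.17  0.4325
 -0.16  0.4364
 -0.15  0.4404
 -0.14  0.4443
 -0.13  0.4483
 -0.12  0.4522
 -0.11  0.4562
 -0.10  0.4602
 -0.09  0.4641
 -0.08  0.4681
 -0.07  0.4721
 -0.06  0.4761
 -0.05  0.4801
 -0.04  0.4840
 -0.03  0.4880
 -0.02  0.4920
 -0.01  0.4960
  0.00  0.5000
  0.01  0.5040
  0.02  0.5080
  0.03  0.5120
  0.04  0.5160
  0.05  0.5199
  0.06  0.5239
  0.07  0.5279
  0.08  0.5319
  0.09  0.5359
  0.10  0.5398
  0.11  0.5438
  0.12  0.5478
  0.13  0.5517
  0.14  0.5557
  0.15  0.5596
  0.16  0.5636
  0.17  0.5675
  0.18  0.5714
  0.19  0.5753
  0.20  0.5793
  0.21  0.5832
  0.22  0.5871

€35.14

T = 1;  σ√T = 0.4900
d₁ = [ln(204/206) + (0.027 − 0.049 + 0.49²/2)·1] / 0.4900 = [-0.0098 + 0.0980] / 0.4900 = 0.1802 which rounds to 0.18
d₂ = d₁ − σ√T = 0.1802 − 0.4900 = -0.3098 which rounds to -0.31
e^(−qT) = e^(−0.049·1) = 0.9522;  e^(−rT) = e^(−0.027·1) = 0.9734
C = 204·0.9522·N(0.18) − 206·0.9734·N(-0.31) = 204·0.9522·0.5714 − 206·0.9734·0.3783 = 110.9938 − 75.8569 = 35.1369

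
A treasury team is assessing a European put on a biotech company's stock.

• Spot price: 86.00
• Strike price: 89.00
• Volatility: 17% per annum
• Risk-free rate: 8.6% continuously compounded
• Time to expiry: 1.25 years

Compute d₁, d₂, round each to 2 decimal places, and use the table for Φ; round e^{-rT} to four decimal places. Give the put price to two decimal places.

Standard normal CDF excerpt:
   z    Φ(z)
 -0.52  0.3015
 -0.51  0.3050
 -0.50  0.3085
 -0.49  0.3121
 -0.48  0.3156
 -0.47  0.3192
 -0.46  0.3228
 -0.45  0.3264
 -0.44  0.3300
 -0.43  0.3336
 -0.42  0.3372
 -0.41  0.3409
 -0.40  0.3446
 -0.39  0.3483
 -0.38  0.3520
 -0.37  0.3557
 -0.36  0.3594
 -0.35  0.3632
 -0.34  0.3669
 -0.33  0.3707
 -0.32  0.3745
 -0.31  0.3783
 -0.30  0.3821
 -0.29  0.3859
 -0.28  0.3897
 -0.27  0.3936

3.70

σ√T = 0.17 × 1.1180 = 0.1901
ln(S/K) + (r + σ²/2)T = ln(86/89) + (0.086 + 0.17²/2)·1.25 = -0.0343 + 0.1256 = 0.0913
d₁ = 0.0913 / 0.1901 = 0.4802 which rounds to 0.48
d₂ = d₁ − σ√T = 0.4802 − 0.1901 = 0.2902 which rounds to 0.29
e^(−rT) = e^(−0.086·1.25) = 0.8981
N(−d₂) = N(-0.29) = 0.3859;  N(−d₁) = N(-0.48) = 0.3156
P = 89·0.8981·0.3859 − 86·0.3156 = 30.8453 − 27.1416 = 3.7037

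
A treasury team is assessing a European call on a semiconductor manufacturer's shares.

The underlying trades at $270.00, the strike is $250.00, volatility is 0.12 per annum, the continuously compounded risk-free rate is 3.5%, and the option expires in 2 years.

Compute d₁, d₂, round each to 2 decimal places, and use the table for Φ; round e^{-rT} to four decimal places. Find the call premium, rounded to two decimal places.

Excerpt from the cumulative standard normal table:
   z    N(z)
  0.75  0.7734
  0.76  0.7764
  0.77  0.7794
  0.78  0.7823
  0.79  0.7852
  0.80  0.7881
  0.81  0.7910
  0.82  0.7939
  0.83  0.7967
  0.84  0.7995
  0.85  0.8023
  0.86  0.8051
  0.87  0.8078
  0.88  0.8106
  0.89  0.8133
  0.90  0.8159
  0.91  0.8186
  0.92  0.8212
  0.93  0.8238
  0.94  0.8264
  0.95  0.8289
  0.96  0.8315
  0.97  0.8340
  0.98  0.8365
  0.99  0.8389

$41.45

T = 2;  σ√T = 0.1697
d₁ = [ln(270/250) + (0.035 + 0.12²/2)·2] / 0.1697 = [0.0770 + 0.0844] / 0.1697 = 0.9508 ≈ 0.95
d₂ = d₁ − σ√T = 0.9508 − 0.1697 = 0.7811 ≈ 0.78
exp(−rT) = exp(−0.035·2) = 0.9324
C = 270·N(0.95) − 250·0.9324·N(0.78) = 270·0.8289 − 250·0.9324·0.7823 = 223.8030 − 182.3541 = 41.4489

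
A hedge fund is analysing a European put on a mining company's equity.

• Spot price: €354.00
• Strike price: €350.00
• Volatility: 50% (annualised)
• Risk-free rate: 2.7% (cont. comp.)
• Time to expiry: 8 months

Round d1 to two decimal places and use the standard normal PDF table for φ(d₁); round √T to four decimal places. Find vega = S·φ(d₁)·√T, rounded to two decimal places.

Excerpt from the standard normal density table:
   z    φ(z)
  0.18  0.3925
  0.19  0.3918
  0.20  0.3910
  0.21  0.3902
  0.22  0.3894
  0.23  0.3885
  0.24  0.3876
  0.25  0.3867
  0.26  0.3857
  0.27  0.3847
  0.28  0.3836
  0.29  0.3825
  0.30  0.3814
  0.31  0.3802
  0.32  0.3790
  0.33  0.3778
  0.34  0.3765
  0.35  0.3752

110.88

σ√T = 0.5 × 0.8165 = 0.4082
d₁ = [ln(354/350) + (0.027 + ½·0.5²)·0.6667] / (σ√T) = (0.0114 + 0.1013) / 0.4082 = 0.2761 → 0.28
√T = √0.6667 = 0.8165
φ(d₁) = φ(0.28) = 0.3836
vega = S·φ(d₁)·√T = 354·0.3836·0.8165 = 110.8761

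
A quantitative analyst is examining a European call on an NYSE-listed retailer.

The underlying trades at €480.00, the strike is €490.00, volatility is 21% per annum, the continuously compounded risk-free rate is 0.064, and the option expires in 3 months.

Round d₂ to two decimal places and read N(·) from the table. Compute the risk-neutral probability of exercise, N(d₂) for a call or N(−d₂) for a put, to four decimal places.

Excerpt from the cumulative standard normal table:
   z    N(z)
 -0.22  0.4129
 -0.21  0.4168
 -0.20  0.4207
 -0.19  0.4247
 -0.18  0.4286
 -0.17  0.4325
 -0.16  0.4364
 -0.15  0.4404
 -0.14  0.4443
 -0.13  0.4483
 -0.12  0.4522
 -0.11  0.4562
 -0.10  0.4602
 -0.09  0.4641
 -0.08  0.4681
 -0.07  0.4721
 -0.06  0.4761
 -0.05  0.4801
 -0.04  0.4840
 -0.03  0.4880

0.4602

T = 0.25;  σ√T = 0.1050
ln(S/K) + (r + σ²/2)T = ln(480/490) + (0.064 + 0.21²/2)·0.25 = -0.0206 + 0.0215 = 0.0009
d₁ = 0.0009 / 0.1050 = 0.0085 ⇒ 0.01
d₂ = d₁ − σ√T = 0.0085 − 0.1050 = -0.0965 ⇒ -0.10
Risk-neutral Pr[S_T > K] = N(d₂) = N(-0.10) = 0.4602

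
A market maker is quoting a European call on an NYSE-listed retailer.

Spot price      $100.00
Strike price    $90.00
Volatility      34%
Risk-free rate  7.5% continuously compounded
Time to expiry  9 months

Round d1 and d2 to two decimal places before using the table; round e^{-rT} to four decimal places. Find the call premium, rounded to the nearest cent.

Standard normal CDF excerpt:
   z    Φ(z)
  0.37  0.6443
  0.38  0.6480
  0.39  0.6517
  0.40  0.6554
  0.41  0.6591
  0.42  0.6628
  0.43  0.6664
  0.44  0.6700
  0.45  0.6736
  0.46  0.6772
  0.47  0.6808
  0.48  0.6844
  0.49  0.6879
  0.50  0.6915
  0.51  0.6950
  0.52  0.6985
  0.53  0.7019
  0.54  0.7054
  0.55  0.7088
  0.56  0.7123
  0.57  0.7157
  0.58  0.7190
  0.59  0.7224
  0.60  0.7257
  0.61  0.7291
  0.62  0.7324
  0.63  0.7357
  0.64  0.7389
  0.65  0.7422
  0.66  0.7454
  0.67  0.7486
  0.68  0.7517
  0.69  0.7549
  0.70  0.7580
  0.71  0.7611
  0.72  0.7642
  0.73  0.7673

$20.04

σ√T = 0.34 × 0.8660 = 0.2944
d₁ = [ln(100/90) + (0.075 + 0.34²/2)·0.75] / 0.2944 = [0.1054 + 0.0996] / 0.2944 = 0.6961 ⇒ 0.70
d₂ = d₁ − σ√T = 0.6961 − 0.2944 = 0.4016 ⇒ 0.40
exp(−rT) = exp(−0.075·0.75) = 0.9453
N(d₁) = N(0.70) = 0.7580;  N(d₂) = N(0.40) = 0.6554
C = 100·0.7580 − 90·0.9453·0.6554 = 75.8000 − 55.7595 = 20.0405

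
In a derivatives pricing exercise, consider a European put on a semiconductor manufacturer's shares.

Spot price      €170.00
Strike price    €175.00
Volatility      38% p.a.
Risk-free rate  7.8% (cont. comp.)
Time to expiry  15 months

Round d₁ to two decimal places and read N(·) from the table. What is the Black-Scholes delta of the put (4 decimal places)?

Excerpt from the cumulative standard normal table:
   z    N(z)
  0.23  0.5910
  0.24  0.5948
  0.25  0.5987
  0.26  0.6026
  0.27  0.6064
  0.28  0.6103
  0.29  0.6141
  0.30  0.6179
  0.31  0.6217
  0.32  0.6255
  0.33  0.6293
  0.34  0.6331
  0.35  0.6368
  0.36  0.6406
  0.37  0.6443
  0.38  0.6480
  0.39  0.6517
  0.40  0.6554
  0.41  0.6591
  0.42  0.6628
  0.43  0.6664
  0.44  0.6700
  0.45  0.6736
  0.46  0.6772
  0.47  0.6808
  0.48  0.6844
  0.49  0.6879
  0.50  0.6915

σ√T = 0.38 × 1.1180 = 0.4249
d₁ = [ln(170/175) + (0.078 + ½·0.38²)·1.25] / (σ√T) = (-0.0290 + 0.1878) / 0.4249 = 0.3737 ⇒ 0.37
N(d₁) = N(0.37) = 0.6443
Δ_put = N(d₁) − 1 = 0.6443 − 1 = -0.3557

-0.3557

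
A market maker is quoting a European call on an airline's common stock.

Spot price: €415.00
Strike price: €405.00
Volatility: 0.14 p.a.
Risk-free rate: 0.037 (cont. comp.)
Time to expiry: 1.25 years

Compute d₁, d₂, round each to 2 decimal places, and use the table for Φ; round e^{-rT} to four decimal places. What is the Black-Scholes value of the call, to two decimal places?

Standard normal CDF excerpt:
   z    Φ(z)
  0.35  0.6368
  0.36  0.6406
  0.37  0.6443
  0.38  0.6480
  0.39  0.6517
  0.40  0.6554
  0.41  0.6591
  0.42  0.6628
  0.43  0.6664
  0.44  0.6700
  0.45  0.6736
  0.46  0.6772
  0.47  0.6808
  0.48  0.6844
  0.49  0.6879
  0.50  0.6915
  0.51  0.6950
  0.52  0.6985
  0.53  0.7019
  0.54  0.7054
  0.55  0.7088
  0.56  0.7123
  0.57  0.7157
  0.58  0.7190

€42.14

T = 1.25;  σ√T = 0.1565
d₁ = [ln(415/405) + (0.037 + ½·0.14²)·1.25] / (σ√T) = (0.0244 + 0.0585) / 0.1565 = 0.5296 ⇒ 0.53
d₂ = 0.5296 − 0.1565 = 0.3730 ⇒ 0.37
exp(−rT) = exp(−0.037·1.25) = 0.9548
N(d₁) = N(0.53) = 0.7019;  N(d₂) = N(0.37) = 0.6443
C = 415·0.7019 − 405·0.9548·0.6443 = 291.2885 − 249.1469 = 42.1416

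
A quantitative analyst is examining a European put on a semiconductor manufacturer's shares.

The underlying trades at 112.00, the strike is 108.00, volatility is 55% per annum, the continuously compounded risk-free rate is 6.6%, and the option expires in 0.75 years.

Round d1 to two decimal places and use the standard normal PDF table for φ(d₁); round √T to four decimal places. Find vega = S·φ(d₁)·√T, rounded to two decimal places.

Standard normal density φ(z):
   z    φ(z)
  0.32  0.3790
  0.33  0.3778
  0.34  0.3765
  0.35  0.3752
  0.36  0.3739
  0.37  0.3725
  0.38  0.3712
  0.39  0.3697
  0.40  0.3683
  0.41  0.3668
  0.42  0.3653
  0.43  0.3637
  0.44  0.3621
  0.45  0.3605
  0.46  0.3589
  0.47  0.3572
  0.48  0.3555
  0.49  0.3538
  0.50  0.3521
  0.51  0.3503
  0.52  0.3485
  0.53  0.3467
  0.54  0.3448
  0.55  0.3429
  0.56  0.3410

35.43

σ√T = 0.55·√0.75 = 0.4763
d₁ = [ln(112/108) + (0.066 + ½·0.55²)·0.75] / (σ√T) = (0.0364 + 0.1629) / 0.4763 = 0.4184 → 0.42
√T = √0.75 = 0.8660
φ(d₁) = φ(0.42) = 0.3653
vega = S·φ(d₁)·√T = 112·0.3653·0.8660 = 35.4312
(Call and put vega coincide under Black-Scholes.)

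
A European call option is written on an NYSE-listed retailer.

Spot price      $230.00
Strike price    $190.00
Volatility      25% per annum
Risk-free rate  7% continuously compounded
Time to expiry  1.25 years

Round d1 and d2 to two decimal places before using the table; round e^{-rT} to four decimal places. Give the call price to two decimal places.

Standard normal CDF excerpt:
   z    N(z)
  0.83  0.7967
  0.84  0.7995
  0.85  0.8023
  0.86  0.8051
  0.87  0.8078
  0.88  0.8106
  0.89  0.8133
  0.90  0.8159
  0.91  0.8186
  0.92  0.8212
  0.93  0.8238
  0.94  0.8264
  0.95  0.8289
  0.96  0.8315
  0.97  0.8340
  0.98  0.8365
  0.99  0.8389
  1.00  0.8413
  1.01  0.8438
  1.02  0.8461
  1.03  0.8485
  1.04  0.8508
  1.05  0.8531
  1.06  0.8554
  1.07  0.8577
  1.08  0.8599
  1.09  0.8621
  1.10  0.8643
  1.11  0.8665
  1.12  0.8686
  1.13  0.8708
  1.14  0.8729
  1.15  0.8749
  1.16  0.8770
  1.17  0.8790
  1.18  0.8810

$60.62

σ√T = 0.25·√1.25 = 0.2795
d₁ = [ln(230/190) + (0.07 + 0.25²/2)·1.25] / 0.2795 = [0.1911 + 0.1266] / 0.2795 = 1.1363 ⇒ 1.14
d₂ = d₁ − σ√T = 1.1363 − 0.2795 = 0.8568 ⇒ 0.86
e^(−rT) = e^(−0.07·1.25) = 0.9162
C = 230·N(1.14) − 190·0.9162·N(0.86) = 230·0.8729 − 190·0.9162·0.8051 = 200.7670 − 140.1502 = 60.6168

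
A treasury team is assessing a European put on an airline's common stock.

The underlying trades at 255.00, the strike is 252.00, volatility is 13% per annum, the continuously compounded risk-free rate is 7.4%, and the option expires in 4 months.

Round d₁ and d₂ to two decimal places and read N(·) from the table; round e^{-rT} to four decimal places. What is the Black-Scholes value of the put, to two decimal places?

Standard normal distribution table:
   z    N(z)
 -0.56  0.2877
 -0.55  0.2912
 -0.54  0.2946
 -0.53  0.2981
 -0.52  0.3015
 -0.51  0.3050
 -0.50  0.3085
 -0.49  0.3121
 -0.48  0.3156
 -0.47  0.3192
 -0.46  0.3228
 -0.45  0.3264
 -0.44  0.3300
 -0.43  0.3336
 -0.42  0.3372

3.36

T = 0.3333;  σ√T = 0.0751
d₁ = [ln(255/252) + (0.074 + 0.13²/2)·0.3333] / 0.0751 = [0.0118 + 0.0275] / 0.0751 = 0.5238 which rounds to 0.52
d₂ = d₁ − σ√T = 0.5238 − 0.0751 = 0.4488 which rounds to 0.45
e^(−rT) = e^(−0.074·0.3333) = 0.9756
N(−d₂) = N(-0.45) = 0.3264;  N(−d₁) = N(-0.52) = 0.3015
P = 252·0.9756·0.3264 − 255·0.3015 = 80.2458 − 76.8825 = 3.3633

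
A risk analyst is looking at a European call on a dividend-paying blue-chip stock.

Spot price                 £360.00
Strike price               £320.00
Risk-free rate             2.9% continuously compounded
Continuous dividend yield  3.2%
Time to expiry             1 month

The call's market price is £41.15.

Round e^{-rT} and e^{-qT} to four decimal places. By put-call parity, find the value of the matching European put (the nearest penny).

exp(−qT) = exp(−0.032·0.08333) = 0.9973;  exp(−rT) = exp(−0.029·0.08333) = 0.9976
Put-call parity: C − P = S·e^(−qT) − K·e^(−rT) = 360·0.9973 − 320·0.9976 = 359.0280 − 319.2320 = 39.7960
P = C − (C − P) = 41.15 − (39.7960) = 1.3540

£1.35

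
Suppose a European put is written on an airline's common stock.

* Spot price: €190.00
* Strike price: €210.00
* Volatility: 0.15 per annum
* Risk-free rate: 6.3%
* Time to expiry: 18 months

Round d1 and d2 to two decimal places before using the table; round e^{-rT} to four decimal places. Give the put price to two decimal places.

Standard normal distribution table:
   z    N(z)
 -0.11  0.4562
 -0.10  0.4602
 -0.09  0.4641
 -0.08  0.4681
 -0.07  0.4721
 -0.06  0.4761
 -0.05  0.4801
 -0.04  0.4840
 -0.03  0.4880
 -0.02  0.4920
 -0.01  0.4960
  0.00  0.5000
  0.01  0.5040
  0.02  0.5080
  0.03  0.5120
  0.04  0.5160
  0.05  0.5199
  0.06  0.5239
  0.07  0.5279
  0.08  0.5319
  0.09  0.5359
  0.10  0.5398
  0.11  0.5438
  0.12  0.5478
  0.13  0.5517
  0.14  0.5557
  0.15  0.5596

σ√T = 0.15 × 1.2247 = 0.1837
d₁ = [ln(190/210) + (0.063 + 0.15²/2)·1.5] / 0.1837 = [-0.1001 + 0.1114] / 0.1837 = 0.0615 which rounds to 0.06
d₂ = d₁ − σ√T = 0.0615 − 0.1837 = -0.1222 which rounds to -0.12
exp(−rT) = exp(−0.063·1.5) = 0.9098
P = 210·0.9098·N(0.12) − 190·N(-0.06) = 210·0.9098·0.5478 − 190·0.4761 = 104.6616 − 90.4590 = 14.2026

€14.20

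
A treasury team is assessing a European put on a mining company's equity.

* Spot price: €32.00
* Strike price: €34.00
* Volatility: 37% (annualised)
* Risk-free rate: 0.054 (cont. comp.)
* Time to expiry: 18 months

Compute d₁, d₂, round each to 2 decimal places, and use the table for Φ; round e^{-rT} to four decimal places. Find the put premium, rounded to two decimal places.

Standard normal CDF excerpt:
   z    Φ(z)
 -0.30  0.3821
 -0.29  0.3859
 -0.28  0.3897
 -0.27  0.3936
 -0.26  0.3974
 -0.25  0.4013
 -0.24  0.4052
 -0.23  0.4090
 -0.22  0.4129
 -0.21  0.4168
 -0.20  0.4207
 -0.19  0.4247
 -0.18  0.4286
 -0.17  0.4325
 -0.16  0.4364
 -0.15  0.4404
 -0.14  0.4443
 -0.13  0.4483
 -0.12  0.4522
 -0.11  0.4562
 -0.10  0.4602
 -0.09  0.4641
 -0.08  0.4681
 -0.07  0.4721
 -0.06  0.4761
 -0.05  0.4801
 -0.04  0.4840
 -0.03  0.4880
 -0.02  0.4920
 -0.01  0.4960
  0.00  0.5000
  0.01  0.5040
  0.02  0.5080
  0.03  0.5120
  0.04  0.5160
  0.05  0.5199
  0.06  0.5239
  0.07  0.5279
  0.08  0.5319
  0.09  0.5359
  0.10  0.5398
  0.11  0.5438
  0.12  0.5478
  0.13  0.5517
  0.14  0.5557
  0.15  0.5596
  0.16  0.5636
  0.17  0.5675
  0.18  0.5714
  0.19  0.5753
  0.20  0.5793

€5.32

σ√T = 0.37·√1.5 = 0.4532
ln(S/K) + (r + σ²/2)T = ln(32/34) + (0.054 + 0.37²/2)·1.5 = -0.0606 + 0.1837 = 0.1231
d₁ = 0.1231 / 0.4532 = 0.2715 ≈ 0.27
d₂ = d₁ − σ√T = 0.2715 − 0.4532 = -0.1816 ≈ -0.18
exp(−rT) = exp(−0.054·1.5) = 0.9222
N(−d₂) = N(0.18) = 0.5714;  N(−d₁) = N(-0.27) = 0.3936
P = 34·0.9222·0.5714 − 32·0.3936 = 17.9161 − 12.5952 = 5.3209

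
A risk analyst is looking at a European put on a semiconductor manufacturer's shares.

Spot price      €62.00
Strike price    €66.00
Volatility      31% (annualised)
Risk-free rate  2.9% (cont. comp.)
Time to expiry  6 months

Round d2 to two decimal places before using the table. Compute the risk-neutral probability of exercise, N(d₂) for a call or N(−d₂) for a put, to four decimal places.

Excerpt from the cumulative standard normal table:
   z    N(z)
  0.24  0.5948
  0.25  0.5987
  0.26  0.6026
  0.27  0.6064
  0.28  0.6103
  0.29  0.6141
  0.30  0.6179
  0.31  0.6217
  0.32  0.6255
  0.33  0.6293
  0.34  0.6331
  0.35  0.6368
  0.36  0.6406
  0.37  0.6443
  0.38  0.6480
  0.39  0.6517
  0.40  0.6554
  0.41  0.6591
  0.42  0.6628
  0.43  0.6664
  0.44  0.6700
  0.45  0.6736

σ√T = 0.31 × 0.7071 = 0.2192
d₁ = [ln(62/66) + (0.029 + 0.31²/2)·0.5] / 0.2192 = [-0.0625 + 0.0385] / 0.2192 = -0.1095 ⇒ -0.11
d₂ = d₁ − σ√T = -0.1095 − 0.2192 = -0.3287 ⇒ -0.33
Risk-neutral Pr[S_T < K] = N(−d₂) = N(0.33) = 0.6293

0.6293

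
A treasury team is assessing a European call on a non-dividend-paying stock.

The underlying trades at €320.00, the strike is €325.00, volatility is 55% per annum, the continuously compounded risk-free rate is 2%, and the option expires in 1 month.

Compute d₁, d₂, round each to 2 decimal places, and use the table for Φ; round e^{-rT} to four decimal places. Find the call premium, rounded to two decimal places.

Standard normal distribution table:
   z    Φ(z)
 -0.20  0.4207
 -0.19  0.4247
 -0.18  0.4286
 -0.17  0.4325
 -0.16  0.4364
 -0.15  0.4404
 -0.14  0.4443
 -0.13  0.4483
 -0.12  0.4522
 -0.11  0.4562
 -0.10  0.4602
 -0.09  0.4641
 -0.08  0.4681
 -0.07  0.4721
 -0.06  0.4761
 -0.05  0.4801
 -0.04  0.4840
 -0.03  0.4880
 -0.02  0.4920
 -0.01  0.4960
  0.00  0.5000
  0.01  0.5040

T = 0.08333;  σ√T = 0.1588
d₁ = [ln(320/325) + (0.02 + 0.55²/2)·0.08333] / 0.1588 = [-0.0155 + 0.0143] / 0.1588 = -0.0078 which rounds to -0.01
d₂ = d₁ − σ√T = -0.0078 − 0.1588 = -0.1665 which rounds to -0.17
exp(−rT) = exp(−0.02·0.08333) = 0.9983
C = 320·N(-0.01) − 325·0.9983·N(-0.17) = 320·0.4960 − 325·0.9983·0.4325 = 158.7200 − 140.3235 = 18.3965

€18.40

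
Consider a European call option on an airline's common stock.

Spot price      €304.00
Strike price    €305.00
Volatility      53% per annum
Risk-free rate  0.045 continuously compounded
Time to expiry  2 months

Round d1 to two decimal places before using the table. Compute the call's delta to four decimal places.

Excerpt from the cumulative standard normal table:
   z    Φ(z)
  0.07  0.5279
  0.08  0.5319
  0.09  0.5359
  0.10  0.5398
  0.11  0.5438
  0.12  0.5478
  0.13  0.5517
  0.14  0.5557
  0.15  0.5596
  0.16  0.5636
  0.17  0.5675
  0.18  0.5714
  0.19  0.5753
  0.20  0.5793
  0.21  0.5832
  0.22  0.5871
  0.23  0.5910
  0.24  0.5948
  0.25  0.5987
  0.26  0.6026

0.5517

T = 0.1667;  σ√T = 0.2164
d₁ = [ln(304/305) + (0.045 + 0.53²/2)·0.1667] / 0.2164 = [-0.0033 + 0.0309] / 0.2164 = 0.1277 ⇒ 0.13
N(d₁) = N(0.13) = 0.5517
Δ_call = N(d₁) = 0.5517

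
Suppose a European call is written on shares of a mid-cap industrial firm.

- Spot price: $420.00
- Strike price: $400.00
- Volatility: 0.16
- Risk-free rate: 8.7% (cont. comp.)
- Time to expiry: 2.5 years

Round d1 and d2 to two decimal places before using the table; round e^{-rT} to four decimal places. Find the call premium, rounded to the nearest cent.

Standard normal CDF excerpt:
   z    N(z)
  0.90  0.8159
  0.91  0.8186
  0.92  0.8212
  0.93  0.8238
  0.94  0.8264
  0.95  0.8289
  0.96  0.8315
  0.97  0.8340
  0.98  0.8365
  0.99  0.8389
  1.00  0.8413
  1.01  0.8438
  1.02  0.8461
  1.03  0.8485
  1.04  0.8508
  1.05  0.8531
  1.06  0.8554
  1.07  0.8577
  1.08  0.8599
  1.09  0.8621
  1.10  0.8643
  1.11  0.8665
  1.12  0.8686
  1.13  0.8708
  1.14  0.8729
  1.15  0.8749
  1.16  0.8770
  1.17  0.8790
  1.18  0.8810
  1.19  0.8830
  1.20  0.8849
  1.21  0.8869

$104.92

T = 2.5;  σ√T = 0.2530
d₁ = [ln(420/400) + (0.087 + ½·0.16²)·2.5] / (σ√T) = (0.0488 + 0.2495) / 0.2530 = 1.1791 → 1.18
d₂ = 1.1791 − 0.2530 = 0.9261 → 0.93
e^(−rT) = e^(−0.087·2.5) = 0.8045
N(d₁) = N(1.18) = 0.8810;  N(d₂) = N(0.93) = 0.8238
C = 420·0.8810 − 400·0.8045·0.8238 = 370.0200 − 265.0988 = 104.9212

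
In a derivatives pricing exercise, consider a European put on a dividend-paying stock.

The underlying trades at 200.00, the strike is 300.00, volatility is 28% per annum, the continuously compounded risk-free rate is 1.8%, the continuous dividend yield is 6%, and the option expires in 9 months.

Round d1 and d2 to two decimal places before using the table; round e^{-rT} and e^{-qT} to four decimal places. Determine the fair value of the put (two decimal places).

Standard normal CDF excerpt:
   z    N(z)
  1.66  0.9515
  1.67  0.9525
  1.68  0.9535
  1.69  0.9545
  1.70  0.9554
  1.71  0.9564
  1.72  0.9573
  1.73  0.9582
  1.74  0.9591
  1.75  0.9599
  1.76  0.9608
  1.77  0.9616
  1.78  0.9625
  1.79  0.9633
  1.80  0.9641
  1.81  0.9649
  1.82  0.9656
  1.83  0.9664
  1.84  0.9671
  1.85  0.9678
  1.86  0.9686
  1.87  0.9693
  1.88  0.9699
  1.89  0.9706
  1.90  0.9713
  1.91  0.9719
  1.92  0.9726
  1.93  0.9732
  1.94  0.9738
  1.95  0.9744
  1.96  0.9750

T = 0.75;  σ√T = 0.2425
d₁ = [ln(200/300) + (0.018 − 0.06 + 0.28²/2)·0.75] / 0.2425 = [-0.4055 − 0.0021] / 0.2425 = -1.6808 which rounds to -1.68
d₂ = d₁ − σ√T = -1.6808 − 0.2425 = -1.9233 which rounds to -1.92
e^(−qT) = e^(−0.06·0.75) = 0.9560;  e^(−rT) = e^(−0.018·0.75) = 0.9866
N(−d₂) = N(1.92) = 0.9726;  N(−d₁) = N(1.68) = 0.9535
P = 300·0.9866·0.9726 − 200·0.9560·0.9535 = 287.8701 − 182.3092 = 105.5609

105.56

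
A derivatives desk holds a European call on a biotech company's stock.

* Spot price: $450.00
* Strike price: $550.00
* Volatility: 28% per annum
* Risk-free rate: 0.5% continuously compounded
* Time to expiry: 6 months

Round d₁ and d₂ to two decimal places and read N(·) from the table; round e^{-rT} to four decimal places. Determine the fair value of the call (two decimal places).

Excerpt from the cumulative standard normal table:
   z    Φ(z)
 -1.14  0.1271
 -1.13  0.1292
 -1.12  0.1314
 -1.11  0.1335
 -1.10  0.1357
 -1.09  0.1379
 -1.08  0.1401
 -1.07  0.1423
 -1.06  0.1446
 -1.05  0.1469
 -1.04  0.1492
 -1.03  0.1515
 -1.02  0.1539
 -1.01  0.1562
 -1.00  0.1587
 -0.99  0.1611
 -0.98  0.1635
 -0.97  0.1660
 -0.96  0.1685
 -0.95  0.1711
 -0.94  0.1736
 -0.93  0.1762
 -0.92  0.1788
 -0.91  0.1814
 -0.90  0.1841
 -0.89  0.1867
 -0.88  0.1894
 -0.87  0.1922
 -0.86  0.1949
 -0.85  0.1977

$8.40

σ√T = 0.28 × 0.7071 = 0.1980
d₁ = [ln(450/550) + (0.005 + 0.28²/2)·0.5] / 0.1980 = [-0.2007 + 0.0221] / 0.1980 = -0.9019 ⇒ -0.90
d₂ = d₁ − σ√T = -0.9019 − 0.1980 = -1.0999 ⇒ -1.10
e^(−rT) = e^(−0.005·0.5) = 0.9975
C = 450·N(-0.90) − 550·0.9975·N(-1.10) = 450·0.1841 − 550·0.9975·0.1357 = 82.8450 − 74.4484 = 8.3966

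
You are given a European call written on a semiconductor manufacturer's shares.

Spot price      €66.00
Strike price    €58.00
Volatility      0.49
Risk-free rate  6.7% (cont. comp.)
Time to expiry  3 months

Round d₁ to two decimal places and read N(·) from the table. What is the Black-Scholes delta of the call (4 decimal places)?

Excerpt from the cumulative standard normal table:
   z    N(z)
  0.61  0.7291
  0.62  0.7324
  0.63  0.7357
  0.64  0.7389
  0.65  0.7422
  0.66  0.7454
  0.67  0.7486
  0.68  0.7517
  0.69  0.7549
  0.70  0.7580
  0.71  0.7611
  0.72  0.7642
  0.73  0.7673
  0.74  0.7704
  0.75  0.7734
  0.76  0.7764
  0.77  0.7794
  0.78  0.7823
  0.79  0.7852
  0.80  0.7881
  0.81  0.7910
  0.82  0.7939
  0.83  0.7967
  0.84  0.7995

0.7642

T = 0.25;  σ√T = 0.2450
d₁ = [ln(66/58) + (0.067 + 0.49²/2)·0.25] / 0.2450 = [0.1292 + 0.0468] / 0.2450 = 0.7183 ≈ 0.72
N(d₁) = N(0.72) = 0.7642
Δ_call = N(d₁) = 0.7642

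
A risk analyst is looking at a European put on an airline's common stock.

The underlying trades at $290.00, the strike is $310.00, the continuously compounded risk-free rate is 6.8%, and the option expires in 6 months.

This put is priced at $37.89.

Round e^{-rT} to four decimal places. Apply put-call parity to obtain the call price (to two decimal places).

$28.24

e^(−rT) = e^(−0.068·0.5) = 0.9666
Put-call parity: C − P = S − K·e^(−rT) = 290 − 310·0.9666 = 290 − 299.6460 = -9.6460
C = P + (C − P) = 37.89 + (-9.6460) = 28.2440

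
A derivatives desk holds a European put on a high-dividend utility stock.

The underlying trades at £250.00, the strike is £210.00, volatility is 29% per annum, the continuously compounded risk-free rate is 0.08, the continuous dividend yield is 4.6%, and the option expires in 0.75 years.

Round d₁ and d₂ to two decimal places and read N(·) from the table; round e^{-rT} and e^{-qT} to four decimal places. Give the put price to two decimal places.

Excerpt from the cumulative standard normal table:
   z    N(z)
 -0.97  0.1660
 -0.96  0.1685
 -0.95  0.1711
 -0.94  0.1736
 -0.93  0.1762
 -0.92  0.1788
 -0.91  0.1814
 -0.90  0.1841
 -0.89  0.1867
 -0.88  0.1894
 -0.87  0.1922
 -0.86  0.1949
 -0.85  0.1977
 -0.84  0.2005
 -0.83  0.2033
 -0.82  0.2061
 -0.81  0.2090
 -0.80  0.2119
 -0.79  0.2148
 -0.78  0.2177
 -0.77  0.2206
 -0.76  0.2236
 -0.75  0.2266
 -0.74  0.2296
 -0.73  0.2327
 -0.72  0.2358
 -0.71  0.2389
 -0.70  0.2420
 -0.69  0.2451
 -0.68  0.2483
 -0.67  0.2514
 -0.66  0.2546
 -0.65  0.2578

σ√T = 0.29·√0.75 = 0.2511
d₁ = [ln(250/210) + (0.08 − 0.046 + 0.29²/2)·0.75] / 0.2511 = [0.1744 + 0.0570] / 0.2511 = 0.9213 ≈ 0.92
d₂ = d₁ − σ√T = 0.9213 − 0.2511 = 0.6702 ≈ 0.67
e^(−qT) = e^(−0.046·0.75) = 0.9661;  e^(−rT) = e^(−0.08·0.75) = 0.9418
N(−d₂) = N(-0.67) = 0.2514;  N(−d₁) = N(-0.92) = 0.1788
P = 210·0.9418·0.2514 − 250·0.9661·0.1788 = 49.7214 − 43.1847 = 6.5367

£6.54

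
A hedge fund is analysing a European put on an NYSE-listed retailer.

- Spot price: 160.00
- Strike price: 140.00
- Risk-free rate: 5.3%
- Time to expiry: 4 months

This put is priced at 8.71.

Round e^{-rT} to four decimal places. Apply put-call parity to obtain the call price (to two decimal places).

31.16

exp(−rT) = exp(−0.053·0.3333) = 0.9825
Put-call parity: C − P = S − K·e^(−rT) = 160 − 140·0.9825 = 160 − 137.5500 = 22.4500
C = P + (C − P) = 8.71 + (22.4500) = 31.1600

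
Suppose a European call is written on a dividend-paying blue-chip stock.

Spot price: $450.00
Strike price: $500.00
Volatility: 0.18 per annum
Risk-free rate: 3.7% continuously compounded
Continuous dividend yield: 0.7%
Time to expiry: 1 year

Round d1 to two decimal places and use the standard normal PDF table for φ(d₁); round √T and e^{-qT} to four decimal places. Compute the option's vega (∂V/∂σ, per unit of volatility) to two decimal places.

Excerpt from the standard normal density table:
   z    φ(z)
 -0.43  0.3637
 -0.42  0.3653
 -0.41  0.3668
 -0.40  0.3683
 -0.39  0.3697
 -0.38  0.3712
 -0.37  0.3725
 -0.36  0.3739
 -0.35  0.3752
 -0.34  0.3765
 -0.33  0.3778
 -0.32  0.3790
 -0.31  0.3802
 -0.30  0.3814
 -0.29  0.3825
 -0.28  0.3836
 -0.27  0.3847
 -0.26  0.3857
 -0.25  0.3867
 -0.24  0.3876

168.82

σ√T = 0.18·√1 = 0.1800
d₁ = [ln(450/500) + (0.037 − 0.007 + ½·0.18²)·1] / (σ√T) = (-0.1054 + 0.0462) / 0.1800 = -0.3287 → -0.33
√T = √1 = 1.0000
φ(d₁) = φ(-0.33) = 0.3778
exp(−qT) = exp(−0.007·1) = 0.9930
vega = S·exp(−qT)·φ(d₁)·√T = 450·0.9930·0.3778·1.0000 = 168.8199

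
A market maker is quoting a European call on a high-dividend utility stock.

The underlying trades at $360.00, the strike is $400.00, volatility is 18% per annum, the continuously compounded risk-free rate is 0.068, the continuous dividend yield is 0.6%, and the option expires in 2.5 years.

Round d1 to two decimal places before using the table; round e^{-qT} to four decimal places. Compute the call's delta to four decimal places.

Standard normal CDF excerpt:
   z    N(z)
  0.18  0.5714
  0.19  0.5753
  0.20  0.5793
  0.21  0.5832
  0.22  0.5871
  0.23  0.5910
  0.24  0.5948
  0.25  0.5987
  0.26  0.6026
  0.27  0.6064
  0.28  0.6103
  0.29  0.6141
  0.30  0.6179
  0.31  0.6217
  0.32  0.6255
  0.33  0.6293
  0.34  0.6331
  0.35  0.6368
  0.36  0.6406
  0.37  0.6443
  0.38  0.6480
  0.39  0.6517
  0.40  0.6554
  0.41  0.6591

0.6162

σ√T = 0.18·√2.5 = 0.2846
d₁ = [ln(360/400) + (0.068 − 0.006 + 0.18²/2)·2.5] / 0.2846 = [-0.1054 + 0.1955] / 0.2846 = 0.3167 which rounds to 0.32
N(d₁) = N(0.32) = 0.6255
Δ_call = exp(−qT)·N(d₁) = 0.9851·0.6255 = 0.6162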